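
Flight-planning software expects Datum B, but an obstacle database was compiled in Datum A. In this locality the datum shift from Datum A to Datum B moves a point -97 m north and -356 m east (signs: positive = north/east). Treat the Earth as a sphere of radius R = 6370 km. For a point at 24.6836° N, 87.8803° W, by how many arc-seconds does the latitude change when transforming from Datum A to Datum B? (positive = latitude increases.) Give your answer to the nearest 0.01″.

On a sphere of radius R, 1 rad of latitude = R, so Δφ = ΔN / R = -97.0 / 6370000 = -1.5228e-05 rad = -3.141″.

Δφ = -3.14″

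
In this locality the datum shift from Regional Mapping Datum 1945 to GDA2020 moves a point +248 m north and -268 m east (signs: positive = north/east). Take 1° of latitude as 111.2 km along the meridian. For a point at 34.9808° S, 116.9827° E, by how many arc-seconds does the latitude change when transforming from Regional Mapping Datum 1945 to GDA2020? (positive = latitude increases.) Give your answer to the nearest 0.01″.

Δφ = 8.03″

1° of latitude = 111.2 km, so Δφ = 248.0 / 111200 = 0.0022302° = 8.029″.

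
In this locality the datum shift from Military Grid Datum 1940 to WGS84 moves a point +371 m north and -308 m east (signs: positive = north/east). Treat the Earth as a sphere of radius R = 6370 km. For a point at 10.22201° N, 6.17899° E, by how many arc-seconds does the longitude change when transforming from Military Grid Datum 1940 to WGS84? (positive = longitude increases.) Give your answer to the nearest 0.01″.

Δλ = -10.13″

At latitude 10.22201°, cos φ = 0.984128.
One radian of longitude at latitude φ spans R cos φ, so Δλ = ΔE / (R cos φ) = -308.0 / (6370000 × 0.984128) = -4.9131e-05 rad = -10.134″.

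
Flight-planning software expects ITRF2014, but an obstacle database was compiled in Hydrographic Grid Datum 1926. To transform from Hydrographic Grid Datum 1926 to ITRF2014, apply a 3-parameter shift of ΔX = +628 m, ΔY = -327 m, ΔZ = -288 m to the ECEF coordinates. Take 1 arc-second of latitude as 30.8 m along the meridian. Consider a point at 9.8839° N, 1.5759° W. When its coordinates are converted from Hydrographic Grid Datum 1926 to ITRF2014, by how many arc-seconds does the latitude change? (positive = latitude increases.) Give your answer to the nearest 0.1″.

Δφ = -12.8″

sin φ = 0.171652, cos φ = 0.985158, sin λ = -0.027501, cos λ = 0.999622.
North component: ΔN = −sin φ cos λ·ΔX − sin φ sin λ·ΔY + cos φ·ΔZ = −(0.171652)(0.999622)(628) − (0.171652)(-0.027501)(-327) + (0.985158)(-288) = -393.03 m.
1° of latitude spans 3600 × 30.80 = 110880 m, so Δφ = -393.03 / 110880 × 3600 = -12.761″.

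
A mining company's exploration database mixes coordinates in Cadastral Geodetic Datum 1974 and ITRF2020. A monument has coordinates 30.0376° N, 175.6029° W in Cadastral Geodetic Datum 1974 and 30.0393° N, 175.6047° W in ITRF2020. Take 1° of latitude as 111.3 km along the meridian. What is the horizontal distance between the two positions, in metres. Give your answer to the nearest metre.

257 m

Δφ = 30.0393° − 30.0376° = +0.0017°; Δλ = -175.6047° − -175.6029° = -0.0018°.
ΔN = Δφ × 111300 = 189.2 m; ΔE = Δλ × 111300 × cos(30.0376°) = -0.0018 × 111300 × 0.865697 = -173.4 m.
Distance = √(ΔE² + ΔN²) = √((-173.4)² + 189.2²) = 256.7 m.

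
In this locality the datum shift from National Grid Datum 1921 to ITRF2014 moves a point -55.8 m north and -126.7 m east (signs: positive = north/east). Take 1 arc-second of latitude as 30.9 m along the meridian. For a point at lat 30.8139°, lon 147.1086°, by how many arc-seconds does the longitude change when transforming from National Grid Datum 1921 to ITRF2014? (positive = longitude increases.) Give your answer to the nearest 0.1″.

At latitude 30.8139°, cos φ = 0.858836.
1″ of longitude at this latitude = 30.90 × cos φ = 26.5380 m, so Δλ = -126.7 / 26.5380 = -4.774″.

Δλ = -4.8″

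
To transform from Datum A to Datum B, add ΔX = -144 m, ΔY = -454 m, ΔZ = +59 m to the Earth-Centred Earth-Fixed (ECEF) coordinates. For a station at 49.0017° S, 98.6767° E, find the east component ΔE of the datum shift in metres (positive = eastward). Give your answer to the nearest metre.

ΔE = 211 m

At φ = -49.0017°, λ = 98.6767°: sin φ = -0.754729, cos φ = 0.656037, sin λ = 0.988555, cos λ = -0.150859.
ΔE = −sin λ·ΔX + cos λ·ΔY = −(0.988555)·(-144) + (-0.150859)·(-454) = 210.84 m.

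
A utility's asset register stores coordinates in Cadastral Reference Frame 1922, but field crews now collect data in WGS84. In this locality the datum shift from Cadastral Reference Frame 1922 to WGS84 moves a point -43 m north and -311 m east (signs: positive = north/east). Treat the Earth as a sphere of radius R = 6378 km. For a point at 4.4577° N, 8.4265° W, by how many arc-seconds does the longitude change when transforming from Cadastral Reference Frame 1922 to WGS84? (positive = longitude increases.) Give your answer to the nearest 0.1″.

At latitude 4.4577°, cos φ = 0.996975.
One radian of longitude at latitude φ spans R cos φ, so Δλ = ΔE / (R cos φ) = -311.0 / (6378000 × 0.996975) = -4.8909e-05 rad = -10.088″.

Δλ = -10.1″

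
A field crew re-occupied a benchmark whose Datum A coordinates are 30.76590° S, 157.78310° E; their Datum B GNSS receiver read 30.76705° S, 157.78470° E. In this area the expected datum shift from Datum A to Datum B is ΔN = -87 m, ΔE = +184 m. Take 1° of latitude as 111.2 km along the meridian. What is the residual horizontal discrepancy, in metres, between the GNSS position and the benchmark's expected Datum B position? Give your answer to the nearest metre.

Observed coordinate differences: Δφ = -0.00115°, Δλ = +0.00160°.
Converting to metres (1° lat = 111200 m, cos φ = 0.859264): observed ΔN = -127.9 m, observed ΔE = 152.9 m.
Subtracting the expected shift leaves a residual of -127.9 − (-87) = -40.9 m north and 152.9 − (184) = -31.1 m east.
Residual distance = √((-40.9)² + (-31.1)²) = 51.4 m.

51 m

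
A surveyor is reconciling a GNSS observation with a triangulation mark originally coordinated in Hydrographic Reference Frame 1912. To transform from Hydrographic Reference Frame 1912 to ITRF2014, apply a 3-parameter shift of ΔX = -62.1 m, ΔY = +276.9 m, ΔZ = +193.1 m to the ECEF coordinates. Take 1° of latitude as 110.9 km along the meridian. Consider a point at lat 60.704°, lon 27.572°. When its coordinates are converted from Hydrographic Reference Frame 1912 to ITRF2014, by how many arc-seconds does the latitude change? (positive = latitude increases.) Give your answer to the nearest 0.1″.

Δφ = 1.0″

sin φ = 0.872103, cos φ = 0.489322, sin λ = 0.462863, cos λ = 0.886430.
North component: ΔN = −sin φ cos λ·ΔX − sin φ sin λ·ΔY + cos φ·ΔZ = −(0.872103)(0.886430)(-62.1) − (0.872103)(0.462863)(276.9) + (0.489322)(193.1) = 30.72 m.
1° of latitude spans 110900 m, so Δφ = 30.72 / 110900 × 3600 = 0.997″.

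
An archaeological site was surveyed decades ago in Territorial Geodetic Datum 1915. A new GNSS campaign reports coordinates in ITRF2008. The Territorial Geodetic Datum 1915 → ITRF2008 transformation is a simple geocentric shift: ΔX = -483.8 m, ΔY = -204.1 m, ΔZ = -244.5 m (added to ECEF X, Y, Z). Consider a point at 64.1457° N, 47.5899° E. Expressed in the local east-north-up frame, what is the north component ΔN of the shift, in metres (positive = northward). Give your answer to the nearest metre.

The local north axis is (−sin φ cos λ, −sin φ sin λ, cos φ), giving ΔN = 293.631 + 135.611 − 106.623 = 322.62 m.

ΔN = 323 m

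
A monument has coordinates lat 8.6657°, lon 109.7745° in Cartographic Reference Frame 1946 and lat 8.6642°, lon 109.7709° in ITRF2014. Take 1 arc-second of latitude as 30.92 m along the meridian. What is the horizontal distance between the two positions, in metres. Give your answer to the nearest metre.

Δφ = 8.6642° − 8.6657° = -0.0015°; Δλ = 109.7709° − 109.7745° = -0.0036°.
1° of latitude = 3600 × 30.92 = 111312 m.
ΔN = Δφ × 111312 = -167.0 m; ΔE = Δλ × 111312 × cos(8.6657°) = -0.0036 × 111312 × 0.988584 = -396.1 m.
Distance = √(ΔE² + ΔN²) = √((-396.1)² + (-167.0)²) = 429.9 m.

430 m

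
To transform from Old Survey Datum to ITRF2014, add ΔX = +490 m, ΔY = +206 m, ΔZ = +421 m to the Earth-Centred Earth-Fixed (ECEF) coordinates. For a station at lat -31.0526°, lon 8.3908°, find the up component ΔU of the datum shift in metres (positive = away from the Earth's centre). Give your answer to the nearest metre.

The local up (radial) axis is (cos φ cos λ, cos φ sin λ, sin φ), giving ΔU = 415.287 + 25.753 − 217.162 = 223.88 m.

ΔU = 224 m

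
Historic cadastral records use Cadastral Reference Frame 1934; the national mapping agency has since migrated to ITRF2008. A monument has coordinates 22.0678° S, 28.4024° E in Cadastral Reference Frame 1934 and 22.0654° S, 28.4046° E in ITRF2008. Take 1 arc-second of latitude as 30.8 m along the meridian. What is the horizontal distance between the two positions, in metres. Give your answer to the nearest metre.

349 m

Δφ = -22.0654° − -22.0678° = +0.0024°; Δλ = 28.4046° − 28.4024° = +0.0022°.
1° of latitude = 3600 × 30.80 = 110880 m.
ΔN = Δφ × 110880 = 266.1 m; ΔE = Δλ × 110880 × cos(-22.0678°) = +0.0022 × 110880 × 0.926740 = 226.1 m.
Distance = √(ΔE² + ΔN²) = √(226.1² + 266.1²) = 349.2 m.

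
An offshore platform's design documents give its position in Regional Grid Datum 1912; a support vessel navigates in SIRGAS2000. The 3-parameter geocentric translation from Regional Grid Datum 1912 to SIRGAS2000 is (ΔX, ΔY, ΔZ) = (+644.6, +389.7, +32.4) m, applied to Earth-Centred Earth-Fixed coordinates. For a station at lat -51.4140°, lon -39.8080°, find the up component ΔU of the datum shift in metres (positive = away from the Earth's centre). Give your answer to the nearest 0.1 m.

At φ = -51.4140°, λ = -39.8080°: sin φ = -0.781673, cos φ = 0.623689, sin λ = -0.640217, cos λ = 0.768194.
ΔU = cos φ cos λ·ΔX + cos φ sin λ·ΔY + sin φ·ΔZ = (0.623689)(0.768194)(644.6) + (0.623689)(-0.640217)(389.7) + (-0.781673)(32.4) = 127.90 m.

ΔU = 127.9 m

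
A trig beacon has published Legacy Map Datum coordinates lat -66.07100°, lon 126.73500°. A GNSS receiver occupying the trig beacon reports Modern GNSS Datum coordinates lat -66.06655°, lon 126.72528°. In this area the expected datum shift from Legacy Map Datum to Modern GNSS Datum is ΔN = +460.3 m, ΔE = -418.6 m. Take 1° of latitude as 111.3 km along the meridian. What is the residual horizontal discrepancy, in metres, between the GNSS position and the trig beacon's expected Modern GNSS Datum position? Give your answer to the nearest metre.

Observed coordinate differences: Δφ = +0.00445°, Δλ = -0.00972°.
Converting to metres (1° lat = 111300 m, cos φ = 0.405604): observed ΔN = 495.3 m, observed ΔE = -438.8 m.
Subtracting the expected shift leaves a residual of 495.3 − (460.3) = 35.0 m north and -438.8 − (-418.6) = -20.2 m east.
Residual distance = √(35.0² + (-20.2)²) = 40.4 m.

40 m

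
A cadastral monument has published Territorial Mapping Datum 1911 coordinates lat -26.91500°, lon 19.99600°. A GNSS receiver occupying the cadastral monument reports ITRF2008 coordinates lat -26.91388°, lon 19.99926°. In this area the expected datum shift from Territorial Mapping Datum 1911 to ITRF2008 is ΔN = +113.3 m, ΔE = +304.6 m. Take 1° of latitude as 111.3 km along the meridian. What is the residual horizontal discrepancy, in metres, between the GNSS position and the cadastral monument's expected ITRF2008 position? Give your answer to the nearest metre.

22 m

Observed coordinate differences: Δφ = +0.00112°, Δλ = +0.00326°.
Converting to metres (1° lat = 111300 m, cos φ = 0.891679): observed ΔN = 124.7 m, observed ΔE = 323.5 m.
Subtracting the expected shift leaves a residual of 124.7 − (113.3) = 11.4 m north and 323.5 − (304.6) = 18.9 m east.
Residual distance = √(11.4² + 18.9²) = 22.1 m.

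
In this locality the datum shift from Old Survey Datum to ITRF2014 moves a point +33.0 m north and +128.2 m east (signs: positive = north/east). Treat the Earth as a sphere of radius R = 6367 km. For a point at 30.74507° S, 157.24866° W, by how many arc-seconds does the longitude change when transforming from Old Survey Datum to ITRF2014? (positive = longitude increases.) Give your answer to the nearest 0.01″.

Δλ = 4.83″

At latitude -30.74507°, cos φ = 0.859450.
One radian of longitude at latitude φ spans R cos φ, so Δλ = ΔE / (R cos φ) = 128.2 / (6367000 × 0.859450) = 2.3428e-05 rad = 4.832″.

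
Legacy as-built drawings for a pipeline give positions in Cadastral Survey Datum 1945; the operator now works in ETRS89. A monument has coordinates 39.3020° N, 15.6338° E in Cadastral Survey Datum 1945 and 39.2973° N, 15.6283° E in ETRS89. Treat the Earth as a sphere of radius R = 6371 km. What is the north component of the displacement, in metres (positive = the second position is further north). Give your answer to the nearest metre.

Δφ = 39.2973° − 39.3020° = -0.0047°; Δλ = 15.6283° − 15.6338° = -0.0055°.
1° along a meridian = πR/180 = 111195 m.
ΔN = Δφ × 111195 = -522.6 m; ΔE = Δλ × 111195 × cos(39.3020°) = -0.0055 × 111195 × 0.773818 = -473.2 m.

ΔN = -523 m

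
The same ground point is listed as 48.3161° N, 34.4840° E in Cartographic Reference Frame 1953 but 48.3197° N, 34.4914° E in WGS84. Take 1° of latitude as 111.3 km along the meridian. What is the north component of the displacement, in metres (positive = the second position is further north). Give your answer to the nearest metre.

ΔN = 401 m

Δφ = 48.3197° − 48.3161° = +0.0036°; Δλ = 34.4914° − 34.4840° = +0.0074°.
ΔN = Δφ × 111300 = 400.7 m; ΔE = Δλ × 111300 × cos(48.3161°) = +0.0074 × 111300 × 0.665021 = 547.7 m.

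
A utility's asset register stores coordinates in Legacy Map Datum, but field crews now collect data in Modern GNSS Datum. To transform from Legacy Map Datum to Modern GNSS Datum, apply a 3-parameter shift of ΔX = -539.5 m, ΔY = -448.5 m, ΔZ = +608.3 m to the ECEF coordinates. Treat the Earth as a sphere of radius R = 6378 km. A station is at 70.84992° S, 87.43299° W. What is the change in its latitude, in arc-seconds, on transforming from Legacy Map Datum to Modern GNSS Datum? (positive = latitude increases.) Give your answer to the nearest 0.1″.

Δφ = 19.4″

sin φ = -0.944663, cos φ = 0.328044, sin λ = -0.998997, cos λ = 0.044788.
North component: ΔN = −sin φ cos λ·ΔX − sin φ sin λ·ΔY + cos φ·ΔZ = −(-0.944663)(0.044788)(-539.5) − (-0.944663)(-0.998997)(-448.5) + (0.328044)(608.3) = 599.98 m.
1° of latitude spans πR/180 = 111317 m, so Δφ = 599.98 / 111317 × 3600 = 19.403″.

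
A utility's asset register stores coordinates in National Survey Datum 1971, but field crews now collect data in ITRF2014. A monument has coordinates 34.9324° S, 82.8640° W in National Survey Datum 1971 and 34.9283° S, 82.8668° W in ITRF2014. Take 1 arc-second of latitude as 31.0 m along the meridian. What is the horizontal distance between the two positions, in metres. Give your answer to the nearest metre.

Δφ = -34.9283° − -34.9324° = +0.0041°; Δλ = -82.8668° − -82.8640° = -0.0028°.
1° of latitude = 3600 × 31.00 = 111600 m.
ΔN = Δφ × 111600 = 457.6 m; ΔE = Δλ × 111600 × cos(-34.9324°) = -0.0028 × 111600 × 0.819828 = -256.2 m.
Distance = √(ΔE² + ΔN²) = √((-256.2)² + 457.6²) = 524.4 m.

524 m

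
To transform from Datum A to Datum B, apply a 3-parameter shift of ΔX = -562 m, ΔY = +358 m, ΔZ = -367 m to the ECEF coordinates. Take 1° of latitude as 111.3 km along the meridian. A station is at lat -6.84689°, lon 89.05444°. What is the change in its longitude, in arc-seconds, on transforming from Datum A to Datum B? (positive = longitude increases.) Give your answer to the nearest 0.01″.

Δλ = 18.50″

sin φ = -0.119217, cos φ = 0.992868, sin λ = 0.999864, cos λ = 0.016502.
East component: ΔE = −sin λ·ΔX + cos λ·ΔY = −(0.999864)(-562) + (0.016502)(358) = 567.83 m.
1° of latitude spans 111300 m; at latitude φ, 1° of longitude spans that × cos φ = 110506.2 m, so Δλ = 567.83 / 110506.2 × 3600 = 18.498″.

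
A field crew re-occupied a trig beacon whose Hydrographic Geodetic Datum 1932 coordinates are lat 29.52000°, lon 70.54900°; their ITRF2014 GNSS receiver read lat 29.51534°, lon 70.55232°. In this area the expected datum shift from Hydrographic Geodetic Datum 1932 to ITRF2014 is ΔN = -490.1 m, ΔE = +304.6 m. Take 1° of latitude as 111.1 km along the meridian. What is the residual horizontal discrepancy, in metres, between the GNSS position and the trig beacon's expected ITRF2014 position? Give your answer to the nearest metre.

32 m

Observed coordinate differences: Δφ = -0.00466°, Δλ = +0.00332°.
Converting to metres (1° lat = 111100 m, cos φ = 0.870184): observed ΔN = -517.7 m, observed ΔE = 321.0 m.
Subtracting the expected shift leaves a residual of -517.7 − (-490.1) = -27.6 m north and 321.0 − (304.6) = 16.4 m east.
Residual distance = √((-27.6)² + 16.4²) = 32.1 m.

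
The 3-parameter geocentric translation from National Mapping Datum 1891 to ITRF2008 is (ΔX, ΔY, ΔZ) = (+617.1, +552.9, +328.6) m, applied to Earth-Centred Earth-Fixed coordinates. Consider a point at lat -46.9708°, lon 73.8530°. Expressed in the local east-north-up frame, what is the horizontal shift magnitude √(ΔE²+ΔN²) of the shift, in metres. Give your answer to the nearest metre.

The local east axis at (φ, λ) is (−sin λ, cos λ, 0), so ΔE = −sin(73.8530°)·617.1 + cos(73.8530°)·552.9 = -438.99 m.
The local north axis is (−sin φ cos λ, −sin φ sin λ, cos φ), giving ΔN = 125.453 + 388.229 + 224.227 = 737.91 m.
Horizontal magnitude = √(ΔE² + ΔN²) = √((-438.99)² + 737.91²) = 858.62 m.

859 m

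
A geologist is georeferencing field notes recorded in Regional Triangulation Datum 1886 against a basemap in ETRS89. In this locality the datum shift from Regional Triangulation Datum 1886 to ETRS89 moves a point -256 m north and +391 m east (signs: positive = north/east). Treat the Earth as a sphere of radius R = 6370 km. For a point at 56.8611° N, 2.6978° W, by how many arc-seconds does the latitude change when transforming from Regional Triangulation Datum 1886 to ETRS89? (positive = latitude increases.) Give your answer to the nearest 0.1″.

On a sphere of radius R, 1 rad of latitude = R, so Δφ = ΔN / R = -256.0 / 6370000 = -4.0188e-05 rad = -8.289″.

Δφ = -8.3″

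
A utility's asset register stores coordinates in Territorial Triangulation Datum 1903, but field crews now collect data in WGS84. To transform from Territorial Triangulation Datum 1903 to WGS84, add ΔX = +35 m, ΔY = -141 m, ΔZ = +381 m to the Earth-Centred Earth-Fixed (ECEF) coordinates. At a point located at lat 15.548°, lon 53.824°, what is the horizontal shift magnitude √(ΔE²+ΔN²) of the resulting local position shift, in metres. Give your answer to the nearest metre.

408 m

The local east axis at (φ, λ) is (−sin λ, cos λ, 0), so ΔE = −sin(53.824°)·35 + cos(53.824°)·(-141) = -111.48 m.
The local north axis is (−sin φ cos λ, −sin φ sin λ, cos φ), giving ΔN = -5.538 + 30.508 + 367.058 = 392.03 m.
Horizontal magnitude = √(ΔE² + ΔN²) = √((-111.48)² + 392.03²) = 407.57 m.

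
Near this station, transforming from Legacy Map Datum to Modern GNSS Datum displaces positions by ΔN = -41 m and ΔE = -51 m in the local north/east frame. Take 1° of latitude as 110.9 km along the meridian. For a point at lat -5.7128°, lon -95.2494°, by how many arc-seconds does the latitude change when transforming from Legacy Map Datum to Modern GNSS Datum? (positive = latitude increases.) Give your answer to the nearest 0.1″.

Δφ = -1.3″

1° of latitude = 110.9 km, so Δφ = -41.0 / 110900 = -0.0003697° = -1.331″.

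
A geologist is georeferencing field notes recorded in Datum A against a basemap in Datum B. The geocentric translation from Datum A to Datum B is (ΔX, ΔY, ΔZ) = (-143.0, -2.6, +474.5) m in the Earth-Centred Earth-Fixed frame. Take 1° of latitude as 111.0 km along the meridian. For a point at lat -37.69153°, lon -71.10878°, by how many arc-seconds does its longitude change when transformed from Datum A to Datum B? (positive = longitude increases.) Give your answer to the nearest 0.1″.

sin φ = -0.611410, cos φ = 0.791314, sin λ = -0.946135, cos λ = 0.323772.
East component: ΔE = −sin λ·ΔX + cos λ·ΔY = −(-0.946135)(-143.0) + (0.323772)(-2.6) = -136.14 m.
1° of latitude spans 111000 m; at latitude φ, 1° of longitude spans that × cos φ = 87835.8 m, so Δλ = -136.14 / 87835.8 × 3600 = -5.580″.

Δλ = -5.6″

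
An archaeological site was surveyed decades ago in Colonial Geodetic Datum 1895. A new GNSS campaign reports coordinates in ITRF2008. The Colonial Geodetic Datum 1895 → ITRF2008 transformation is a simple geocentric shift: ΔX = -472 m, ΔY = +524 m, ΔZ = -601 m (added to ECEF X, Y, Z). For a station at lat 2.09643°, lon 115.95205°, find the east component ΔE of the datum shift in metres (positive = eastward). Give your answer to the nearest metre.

ΔE = 195 m

The local east axis at (φ, λ) is (−sin λ, cos λ, 0), so ΔE = −sin(115.95205°)·(-472) + cos(115.95205°)·524 = 195.09 m.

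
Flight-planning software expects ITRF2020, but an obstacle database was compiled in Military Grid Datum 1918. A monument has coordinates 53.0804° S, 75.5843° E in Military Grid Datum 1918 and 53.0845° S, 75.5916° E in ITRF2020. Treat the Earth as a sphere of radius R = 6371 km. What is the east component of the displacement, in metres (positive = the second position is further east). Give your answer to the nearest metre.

Δφ = -53.0845° − -53.0804° = -0.0041°; Δλ = 75.5916° − 75.5843° = +0.0073°.
1° along a meridian = πR/180 = 111195 m.
ΔN = Δφ × 111195 = -455.9 m; ΔE = Δλ × 111195 × cos(-53.0804°) = +0.0073 × 111195 × 0.600694 = 487.6 m.

ΔE = 488 m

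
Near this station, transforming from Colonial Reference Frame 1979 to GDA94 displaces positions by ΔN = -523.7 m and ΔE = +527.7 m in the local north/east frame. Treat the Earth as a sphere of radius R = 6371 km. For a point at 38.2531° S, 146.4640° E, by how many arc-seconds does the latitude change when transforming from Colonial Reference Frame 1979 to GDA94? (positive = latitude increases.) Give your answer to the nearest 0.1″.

On a sphere of radius R, 1 rad of latitude = R, so Δφ = ΔN / R = -523.7 / 6371000 = -8.2201e-05 rad = -16.955″.

Δφ = -17.0″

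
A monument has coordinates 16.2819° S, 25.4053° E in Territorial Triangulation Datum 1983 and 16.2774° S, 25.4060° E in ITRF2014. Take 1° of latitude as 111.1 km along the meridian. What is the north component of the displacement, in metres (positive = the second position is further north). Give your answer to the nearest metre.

ΔN = 500 m

Δφ = -16.2774° − -16.2819° = +0.0045°; Δλ = 25.4060° − 25.4053° = +0.0007°.
ΔN = Δφ × 111100 = 500.0 m; ΔE = Δλ × 111100 × cos(-16.2819°) = +0.0007 × 111100 × 0.959894 = 74.7 m.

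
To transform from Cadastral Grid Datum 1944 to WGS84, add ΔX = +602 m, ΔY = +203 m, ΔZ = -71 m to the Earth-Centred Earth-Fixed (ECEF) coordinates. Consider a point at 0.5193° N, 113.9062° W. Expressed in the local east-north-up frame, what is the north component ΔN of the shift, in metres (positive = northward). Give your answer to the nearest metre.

ΔN = -67 m

The local north axis is (−sin φ cos λ, −sin φ sin λ, cos φ), giving ΔN = 2.211 + 1.682 − 70.997 = -67.10 m.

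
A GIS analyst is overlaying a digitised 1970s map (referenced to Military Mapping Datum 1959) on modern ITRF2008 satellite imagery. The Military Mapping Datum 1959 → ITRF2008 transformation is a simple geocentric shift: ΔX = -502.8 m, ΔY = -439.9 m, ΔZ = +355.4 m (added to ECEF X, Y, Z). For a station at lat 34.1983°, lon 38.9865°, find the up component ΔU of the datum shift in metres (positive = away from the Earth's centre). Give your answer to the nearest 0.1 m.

ΔU = -352.4 m

The local up (radial) axis is (cos φ cos λ, cos φ sin λ, sin φ), giving ΔU = -323.249 − 228.905 + 199.756 = -352.40 m.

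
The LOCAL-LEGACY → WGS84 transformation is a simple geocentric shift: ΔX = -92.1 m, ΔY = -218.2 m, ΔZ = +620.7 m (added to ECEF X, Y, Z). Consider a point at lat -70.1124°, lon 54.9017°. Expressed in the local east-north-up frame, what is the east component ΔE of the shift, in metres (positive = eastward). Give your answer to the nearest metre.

ΔE = -50 m

The local east axis at (φ, λ) is (−sin λ, cos λ, 0), so ΔE = −sin(54.9017°)·(-92.1) + cos(54.9017°)·(-218.2) = -50.11 m.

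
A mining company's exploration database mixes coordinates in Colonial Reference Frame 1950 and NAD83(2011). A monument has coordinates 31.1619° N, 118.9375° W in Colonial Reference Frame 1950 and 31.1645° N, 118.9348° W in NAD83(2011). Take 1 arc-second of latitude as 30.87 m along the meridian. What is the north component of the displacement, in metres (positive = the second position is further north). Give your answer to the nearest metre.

ΔN = 289 m

Δφ = 31.1645° − 31.1619° = +0.0026°; Δλ = -118.9348° − -118.9375° = +0.0027°.
1° of latitude = 3600 × 30.87 = 111132 m.
ΔN = Δφ × 111132 = 288.9 m; ΔE = Δλ × 111132 × cos(31.1619°) = +0.0027 × 111132 × 0.855709 = 256.8 m.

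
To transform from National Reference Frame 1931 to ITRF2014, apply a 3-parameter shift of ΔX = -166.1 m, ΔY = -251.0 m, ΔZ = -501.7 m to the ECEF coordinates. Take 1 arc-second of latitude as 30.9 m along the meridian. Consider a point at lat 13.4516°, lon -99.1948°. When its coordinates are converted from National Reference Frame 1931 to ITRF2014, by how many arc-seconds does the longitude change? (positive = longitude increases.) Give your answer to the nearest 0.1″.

Δλ = -4.1″

sin φ = 0.232624, cos φ = 0.972567, sin λ = -0.987151, cos λ = -0.159792.
East component: ΔE = −sin λ·ΔX + cos λ·ΔY = −(-0.987151)(-166.1) + (-0.159792)(-251.0) = -123.86 m.
1° of latitude spans 3600 × 30.90 = 111240 m; at latitude φ, 1° of longitude spans that × cos φ = 108188.3 m, so Δλ = -123.86 / 108188.3 × 3600 = -4.121″.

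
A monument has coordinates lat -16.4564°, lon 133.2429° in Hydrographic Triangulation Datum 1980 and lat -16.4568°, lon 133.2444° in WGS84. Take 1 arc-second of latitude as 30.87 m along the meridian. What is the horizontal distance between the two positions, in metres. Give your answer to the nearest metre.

166 m

Δφ = -16.4568° − -16.4564° = -0.0004°; Δλ = 133.2444° − 133.2429° = +0.0015°.
1° of latitude = 3600 × 30.87 = 111132 m.
ΔN = Δφ × 111132 = -44.5 m; ΔE = Δλ × 111132 × cos(-16.4564°) = +0.0015 × 111132 × 0.959036 = 159.9 m.
Distance = √(ΔE² + ΔN²) = √(159.9² + (-44.5)²) = 165.9 m.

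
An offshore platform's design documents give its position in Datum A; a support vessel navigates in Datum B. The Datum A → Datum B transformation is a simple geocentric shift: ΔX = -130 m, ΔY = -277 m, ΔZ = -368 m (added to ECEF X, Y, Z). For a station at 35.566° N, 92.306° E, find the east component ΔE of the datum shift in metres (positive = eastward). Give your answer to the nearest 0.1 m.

The local east axis at (φ, λ) is (−sin λ, cos λ, 0), so ΔE = −sin(92.306°)·(-130) + cos(92.306°)·(-277) = 141.04 m.

ΔE = 141.0 m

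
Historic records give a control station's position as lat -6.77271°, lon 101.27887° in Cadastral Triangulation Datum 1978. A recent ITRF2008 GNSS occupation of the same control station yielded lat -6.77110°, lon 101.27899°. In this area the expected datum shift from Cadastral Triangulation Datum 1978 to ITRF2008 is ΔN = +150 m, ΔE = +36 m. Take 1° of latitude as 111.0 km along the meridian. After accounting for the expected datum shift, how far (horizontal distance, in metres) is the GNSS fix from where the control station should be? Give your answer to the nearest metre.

Observed coordinate differences: Δφ = +0.00161°, Δλ = +0.00012°.
Converting to metres (1° lat = 111000 m, cos φ = 0.993022): observed ΔN = 178.7 m, observed ΔE = 13.2 m.
Subtracting the expected shift leaves a residual of 178.7 − (150) = 28.7 m north and 13.2 − (36) = -22.8 m east.
Residual distance = √(28.7² + (-22.8)²) = 36.6 m.

37 m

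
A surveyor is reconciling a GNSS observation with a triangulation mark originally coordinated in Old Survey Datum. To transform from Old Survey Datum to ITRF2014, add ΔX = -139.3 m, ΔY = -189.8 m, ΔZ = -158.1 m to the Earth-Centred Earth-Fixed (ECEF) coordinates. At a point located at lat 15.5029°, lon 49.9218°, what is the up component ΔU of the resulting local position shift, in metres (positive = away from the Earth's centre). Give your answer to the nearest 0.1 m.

At φ = 15.5029°, λ = 49.9218°: sin φ = 0.267287, cos φ = 0.963617, sin λ = 0.765166, cos λ = 0.643833.
ΔU = cos φ cos λ·ΔX + cos φ sin λ·ΔY + sin φ·ΔZ = (0.963617)(0.643833)(-139.3) + (0.963617)(0.765166)(-189.8) + (0.267287)(-158.1) = -268.63 m.

ΔU = -268.6 m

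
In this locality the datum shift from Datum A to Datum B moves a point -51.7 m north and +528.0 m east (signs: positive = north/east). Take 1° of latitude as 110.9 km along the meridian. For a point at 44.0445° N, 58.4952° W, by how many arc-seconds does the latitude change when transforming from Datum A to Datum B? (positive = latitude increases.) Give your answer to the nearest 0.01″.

Δφ = -1.68″

1° of latitude = 110.9 km, so Δφ = -51.7 / 110900 = -0.0004662° = -1.678″.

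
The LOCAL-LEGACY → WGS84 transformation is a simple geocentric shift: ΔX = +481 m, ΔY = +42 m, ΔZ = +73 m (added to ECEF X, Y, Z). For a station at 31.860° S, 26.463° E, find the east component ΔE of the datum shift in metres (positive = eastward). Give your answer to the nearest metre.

The local east axis at (φ, λ) is (−sin λ, cos λ, 0), so ΔE = −sin(26.463°)·481 + cos(26.463°)·42 = -176.74 m.

ΔE = -177 m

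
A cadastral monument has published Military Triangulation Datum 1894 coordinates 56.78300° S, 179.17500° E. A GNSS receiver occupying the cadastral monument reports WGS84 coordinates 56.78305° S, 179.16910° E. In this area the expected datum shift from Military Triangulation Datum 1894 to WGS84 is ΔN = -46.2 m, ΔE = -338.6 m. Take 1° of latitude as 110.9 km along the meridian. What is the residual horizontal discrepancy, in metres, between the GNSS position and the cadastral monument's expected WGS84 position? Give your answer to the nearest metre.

45 m

Observed coordinate differences: Δφ = -0.00005°, Δλ = -0.00590°.
Converting to metres (1° lat = 110900 m, cos φ = 0.547811): observed ΔN = -5.5 m, observed ΔE = -358.4 m.
Subtracting the expected shift leaves a residual of -5.5 − (-46.2) = 40.7 m north and -358.4 − (-338.6) = -19.8 m east.
Residual distance = √(40.7² + (-19.8)²) = 45.2 m.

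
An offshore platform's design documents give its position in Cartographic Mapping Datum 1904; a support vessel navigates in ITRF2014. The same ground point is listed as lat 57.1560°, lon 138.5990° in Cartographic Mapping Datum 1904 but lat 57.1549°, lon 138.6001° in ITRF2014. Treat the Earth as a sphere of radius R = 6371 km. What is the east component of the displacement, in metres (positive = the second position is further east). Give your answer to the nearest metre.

ΔE = 66 m

Δφ = 57.1549° − 57.1560° = -0.0011°; Δλ = 138.6001° − 138.5990° = +0.0011°.
1° along a meridian = πR/180 = 111195 m.
ΔN = Δφ × 111195 = -122.3 m; ΔE = Δλ × 111195 × cos(57.1560°) = +0.0011 × 111195 × 0.542354 = 66.3 m.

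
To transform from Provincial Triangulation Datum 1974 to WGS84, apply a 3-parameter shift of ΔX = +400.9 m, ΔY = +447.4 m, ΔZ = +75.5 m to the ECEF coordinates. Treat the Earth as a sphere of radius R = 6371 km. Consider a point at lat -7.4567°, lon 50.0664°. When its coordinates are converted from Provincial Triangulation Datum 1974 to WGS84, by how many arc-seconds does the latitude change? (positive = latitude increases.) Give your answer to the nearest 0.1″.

Δφ = 4.9″

sin φ = -0.129777, cos φ = 0.991543, sin λ = 0.766789, cos λ = 0.641899.
North component: ΔN = −sin φ cos λ·ΔX − sin φ sin λ·ΔY + cos φ·ΔZ = −(-0.129777)(0.641899)(400.9) − (-0.129777)(0.766789)(447.4) + (0.991543)(75.5) = 152.78 m.
1° of latitude spans πR/180 = 111195 m, so Δφ = 152.78 / 111195 × 3600 = 4.946″.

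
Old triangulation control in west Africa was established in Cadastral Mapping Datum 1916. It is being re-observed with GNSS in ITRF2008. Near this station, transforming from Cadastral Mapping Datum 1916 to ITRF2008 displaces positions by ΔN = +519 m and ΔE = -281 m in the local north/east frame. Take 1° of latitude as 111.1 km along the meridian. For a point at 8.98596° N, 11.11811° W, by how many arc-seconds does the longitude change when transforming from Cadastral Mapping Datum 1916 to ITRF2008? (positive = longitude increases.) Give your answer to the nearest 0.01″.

At latitude 8.98596°, cos φ = 0.987727.
1° of longitude at this latitude = 111.1 × cos φ = 109.74 km, so Δλ = -281.0 / 109736.4 = -0.0025607° = -9.218″.

Δλ = -9.22″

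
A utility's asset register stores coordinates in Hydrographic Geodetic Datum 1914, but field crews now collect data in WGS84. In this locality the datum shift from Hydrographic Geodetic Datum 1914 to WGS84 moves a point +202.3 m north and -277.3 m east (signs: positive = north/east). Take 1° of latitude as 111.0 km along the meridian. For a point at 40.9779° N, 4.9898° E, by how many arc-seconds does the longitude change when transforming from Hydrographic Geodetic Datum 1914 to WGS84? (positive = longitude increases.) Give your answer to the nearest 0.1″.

At latitude 40.9779°, cos φ = 0.754963.
1° of longitude at this latitude = 111.0 × cos φ = 83.80 km, so Δλ = -277.3 / 83800.8 = -0.0033090° = -11.913″.

Δλ = -11.9″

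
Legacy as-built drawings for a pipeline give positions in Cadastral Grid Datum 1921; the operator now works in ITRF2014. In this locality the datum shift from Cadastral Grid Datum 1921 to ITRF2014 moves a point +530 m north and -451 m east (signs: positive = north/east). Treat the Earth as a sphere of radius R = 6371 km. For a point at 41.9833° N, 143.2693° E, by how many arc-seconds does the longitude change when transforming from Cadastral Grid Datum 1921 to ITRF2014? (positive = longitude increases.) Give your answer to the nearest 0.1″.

Δλ = -19.6″

At latitude 41.9833°, cos φ = 0.743340.
One radian of longitude at latitude φ spans R cos φ, so Δλ = ΔE / (R cos φ) = -451.0 / (6371000 × 0.743340) = -9.5232e-05 rad = -19.643″.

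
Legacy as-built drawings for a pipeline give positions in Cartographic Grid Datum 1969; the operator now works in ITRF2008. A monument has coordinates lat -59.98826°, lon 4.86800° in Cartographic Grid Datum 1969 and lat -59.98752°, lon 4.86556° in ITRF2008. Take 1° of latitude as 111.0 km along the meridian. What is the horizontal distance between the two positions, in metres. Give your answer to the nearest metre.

158 m

Δφ = -59.98752° − -59.98826° = +0.00074°; Δλ = 4.86556° − 4.86800° = -0.00244°.
ΔN = Δφ × 111000 = 82.1 m; ΔE = Δλ × 111000 × cos(-59.98826°) = -0.00244 × 111000 × 0.500177 = -135.5 m.
Distance = √(ΔE² + ΔN²) = √((-135.5)² + 82.1²) = 158.4 m.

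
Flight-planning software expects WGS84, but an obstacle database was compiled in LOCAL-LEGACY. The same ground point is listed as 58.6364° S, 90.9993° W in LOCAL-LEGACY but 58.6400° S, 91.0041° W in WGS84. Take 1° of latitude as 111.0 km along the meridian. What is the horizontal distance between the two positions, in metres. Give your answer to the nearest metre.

486 m

Δφ = -58.6400° − -58.6364° = -0.0036°; Δλ = -91.0041° − -90.9993° = -0.0048°.
ΔN = Δφ × 111000 = -399.6 m; ΔE = Δλ × 111000 × cos(-58.6364°) = -0.0048 × 111000 × 0.520467 = -277.3 m.
Distance = √(ΔE² + ΔN²) = √((-277.3)² + (-399.6)²) = 486.4 m.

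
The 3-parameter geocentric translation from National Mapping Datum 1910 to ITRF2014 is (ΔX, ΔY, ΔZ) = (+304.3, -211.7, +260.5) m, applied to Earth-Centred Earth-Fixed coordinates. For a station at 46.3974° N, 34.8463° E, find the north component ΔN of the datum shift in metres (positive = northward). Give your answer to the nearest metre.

The local north axis is (−sin φ cos λ, −sin φ sin λ, cos φ), giving ΔN = -180.843 + 87.592 + 179.654 = 86.40 m.

ΔN = 86 m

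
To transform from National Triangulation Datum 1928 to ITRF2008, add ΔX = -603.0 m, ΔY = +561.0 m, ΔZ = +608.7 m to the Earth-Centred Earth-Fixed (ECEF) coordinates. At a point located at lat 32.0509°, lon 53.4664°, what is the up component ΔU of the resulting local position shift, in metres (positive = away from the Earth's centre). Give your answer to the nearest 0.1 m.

At φ = 32.0509°, λ = 53.4664°: sin φ = 0.530672, cos φ = 0.847577, sin λ = 0.803508, cos λ = 0.595294.
ΔU = cos φ cos λ·ΔX + cos φ sin λ·ΔY + sin φ·ΔZ = (0.847577)(0.595294)(-603.0) + (0.847577)(0.803508)(561.0) + (0.530672)(608.7) = 400.83 m.

ΔU = 400.8 m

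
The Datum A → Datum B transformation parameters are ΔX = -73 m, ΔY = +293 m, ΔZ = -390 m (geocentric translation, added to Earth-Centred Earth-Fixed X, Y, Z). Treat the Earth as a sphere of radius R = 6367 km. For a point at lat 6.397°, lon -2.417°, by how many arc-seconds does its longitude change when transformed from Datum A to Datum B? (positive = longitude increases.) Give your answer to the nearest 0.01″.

Δλ = 9.44″

sin φ = 0.111417, cos φ = 0.993774, sin λ = -0.042172, cos λ = 0.999110.
East component: ΔE = −sin λ·ΔX + cos λ·ΔY = −(-0.042172)(-73) + (0.999110)(293) = 289.66 m.
1° of latitude spans πR/180 = 111125 m; at latitude φ, 1° of longitude spans that × cos φ = 110433.2 m, so Δλ = 289.66 / 110433.2 × 3600 = 9.443″.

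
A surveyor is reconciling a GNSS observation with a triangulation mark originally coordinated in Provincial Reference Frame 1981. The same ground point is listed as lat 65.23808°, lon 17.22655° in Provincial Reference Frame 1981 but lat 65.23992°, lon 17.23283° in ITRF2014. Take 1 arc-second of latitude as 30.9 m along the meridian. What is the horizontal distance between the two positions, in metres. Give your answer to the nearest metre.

357 m

Δφ = 65.23992° − 65.23808° = +0.00184°; Δλ = 17.23283° − 17.22655° = +0.00628°.
1° of latitude = 3600 × 30.90 = 111240 m.
ΔN = Δφ × 111240 = 204.7 m; ΔE = Δλ × 111240 × cos(65.23808°) = +0.00628 × 111240 × 0.418849 = 292.6 m.
Distance = √(ΔE² + ΔN²) = √(292.6² + 204.7²) = 357.1 m.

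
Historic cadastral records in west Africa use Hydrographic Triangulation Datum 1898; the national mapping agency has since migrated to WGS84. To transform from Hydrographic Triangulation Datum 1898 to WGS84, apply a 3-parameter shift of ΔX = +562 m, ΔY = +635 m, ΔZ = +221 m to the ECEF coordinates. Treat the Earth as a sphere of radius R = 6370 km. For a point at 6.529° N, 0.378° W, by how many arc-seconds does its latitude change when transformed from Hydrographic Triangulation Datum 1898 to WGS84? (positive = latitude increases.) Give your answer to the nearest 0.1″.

Δφ = 5.1″

sin φ = 0.113706, cos φ = 0.993514, sin λ = -0.006597, cos λ = 0.999978.
North component: ΔN = −sin φ cos λ·ΔX − sin φ sin λ·ΔY + cos φ·ΔZ = −(0.113706)(0.999978)(562) − (0.113706)(-0.006597)(635) + (0.993514)(221) = 156.14 m.
1° of latitude spans πR/180 = 111177 m, so Δφ = 156.14 / 111177 × 3600 = 5.056″.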